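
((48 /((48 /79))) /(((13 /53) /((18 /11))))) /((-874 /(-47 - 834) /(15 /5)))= 99596169 /62491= 1593.77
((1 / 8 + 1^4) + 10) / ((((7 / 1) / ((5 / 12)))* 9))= 445 / 6048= 0.07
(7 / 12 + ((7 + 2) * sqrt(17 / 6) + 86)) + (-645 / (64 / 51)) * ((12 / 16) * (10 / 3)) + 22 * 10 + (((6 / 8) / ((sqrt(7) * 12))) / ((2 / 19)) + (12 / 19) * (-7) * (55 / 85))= -121704947 / 124032 + 19 * sqrt(7) / 224 + 3 * sqrt(102) / 2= -965.86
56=56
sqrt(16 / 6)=2 * sqrt(6) / 3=1.63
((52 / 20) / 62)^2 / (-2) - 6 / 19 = -1156411 / 3651800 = -0.32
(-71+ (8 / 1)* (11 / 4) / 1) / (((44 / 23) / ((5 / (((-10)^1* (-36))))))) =-1127 / 3168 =-0.36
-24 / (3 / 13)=-104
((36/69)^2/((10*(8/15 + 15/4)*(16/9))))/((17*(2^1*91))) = 243/210319291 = 0.00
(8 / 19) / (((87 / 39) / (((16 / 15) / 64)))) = 26 / 8265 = 0.00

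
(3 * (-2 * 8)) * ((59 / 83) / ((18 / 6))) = -944 / 83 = -11.37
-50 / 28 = -25 / 14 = -1.79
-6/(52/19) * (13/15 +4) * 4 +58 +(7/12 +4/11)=139597/8580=16.27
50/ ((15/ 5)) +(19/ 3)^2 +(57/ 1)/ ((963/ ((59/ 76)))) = 218885/ 3852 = 56.82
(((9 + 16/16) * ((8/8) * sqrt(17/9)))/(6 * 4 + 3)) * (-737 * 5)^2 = 135792250 * sqrt(17)/81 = 6912170.25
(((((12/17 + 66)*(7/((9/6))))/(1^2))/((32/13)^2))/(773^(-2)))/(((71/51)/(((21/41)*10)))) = 42083910704745/372608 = 112944195.25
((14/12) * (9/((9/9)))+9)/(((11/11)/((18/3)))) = 117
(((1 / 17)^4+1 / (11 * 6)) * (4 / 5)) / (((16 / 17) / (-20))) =-83587 / 324258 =-0.26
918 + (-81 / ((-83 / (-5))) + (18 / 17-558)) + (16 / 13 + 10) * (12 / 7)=48205851 / 128401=375.43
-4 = -4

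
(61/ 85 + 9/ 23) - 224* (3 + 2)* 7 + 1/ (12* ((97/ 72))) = -1486516374/ 189635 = -7838.83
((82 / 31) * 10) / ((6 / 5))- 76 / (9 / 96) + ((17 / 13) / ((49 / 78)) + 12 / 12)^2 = -779.13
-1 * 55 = -55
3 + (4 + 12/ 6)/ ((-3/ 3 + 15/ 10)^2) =27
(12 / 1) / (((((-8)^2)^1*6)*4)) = 1 / 128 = 0.01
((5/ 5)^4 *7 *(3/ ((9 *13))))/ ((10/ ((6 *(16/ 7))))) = 16/ 65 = 0.25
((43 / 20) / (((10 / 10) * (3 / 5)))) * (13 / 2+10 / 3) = 2537 / 72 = 35.24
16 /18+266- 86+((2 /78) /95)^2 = 827688767 /4575675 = 180.89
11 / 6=1.83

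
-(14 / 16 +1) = -15 / 8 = -1.88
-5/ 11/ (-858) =0.00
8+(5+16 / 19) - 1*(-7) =396 / 19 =20.84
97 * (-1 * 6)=-582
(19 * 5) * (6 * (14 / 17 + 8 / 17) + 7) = 23845 / 17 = 1402.65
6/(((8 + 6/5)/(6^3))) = 3240/23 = 140.87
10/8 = 5/4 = 1.25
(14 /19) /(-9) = -0.08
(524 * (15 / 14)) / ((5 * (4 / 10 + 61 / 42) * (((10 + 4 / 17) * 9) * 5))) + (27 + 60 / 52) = 12444440 / 439959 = 28.29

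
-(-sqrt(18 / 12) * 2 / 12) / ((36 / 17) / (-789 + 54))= -70.85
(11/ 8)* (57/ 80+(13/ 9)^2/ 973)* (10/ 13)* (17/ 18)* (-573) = -160935837337/ 393434496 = -409.05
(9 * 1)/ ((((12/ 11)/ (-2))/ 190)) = -3135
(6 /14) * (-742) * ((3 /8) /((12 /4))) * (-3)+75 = 777 /4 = 194.25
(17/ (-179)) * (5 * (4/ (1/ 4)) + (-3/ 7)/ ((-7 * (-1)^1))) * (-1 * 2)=133178/ 8771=15.18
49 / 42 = 1.17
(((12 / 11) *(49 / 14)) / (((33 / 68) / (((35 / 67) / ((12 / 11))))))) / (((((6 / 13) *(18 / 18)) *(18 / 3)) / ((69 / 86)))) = 1245335 / 1140876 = 1.09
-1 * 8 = -8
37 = 37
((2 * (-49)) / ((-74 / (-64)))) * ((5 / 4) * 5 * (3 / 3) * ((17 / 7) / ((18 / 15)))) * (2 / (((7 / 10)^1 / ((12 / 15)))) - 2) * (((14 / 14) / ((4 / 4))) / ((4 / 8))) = -68000 / 111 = -612.61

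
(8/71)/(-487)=-8/34577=-0.00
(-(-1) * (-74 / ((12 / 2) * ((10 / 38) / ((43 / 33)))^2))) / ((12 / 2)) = -24697093 / 490050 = -50.40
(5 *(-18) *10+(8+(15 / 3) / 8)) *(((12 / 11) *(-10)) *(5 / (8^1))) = 534825 / 88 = 6077.56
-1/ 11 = -0.09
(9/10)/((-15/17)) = -51/50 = -1.02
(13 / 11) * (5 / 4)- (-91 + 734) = -28227 / 44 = -641.52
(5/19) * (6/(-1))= -30/19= -1.58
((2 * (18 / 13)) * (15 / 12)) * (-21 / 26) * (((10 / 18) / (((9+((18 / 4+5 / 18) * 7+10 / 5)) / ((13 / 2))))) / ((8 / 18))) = -1701 / 3328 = -0.51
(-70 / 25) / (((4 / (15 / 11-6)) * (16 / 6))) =1071 / 880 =1.22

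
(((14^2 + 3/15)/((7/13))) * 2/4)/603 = 1417/4690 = 0.30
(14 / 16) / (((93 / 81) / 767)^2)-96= 3001300719 / 7688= 390387.71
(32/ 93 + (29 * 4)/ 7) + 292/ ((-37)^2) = 15265520/ 891219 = 17.13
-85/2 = -42.50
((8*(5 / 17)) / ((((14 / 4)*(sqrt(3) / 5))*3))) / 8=50*sqrt(3) / 1071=0.08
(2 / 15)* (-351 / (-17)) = 234 / 85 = 2.75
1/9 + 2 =19/9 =2.11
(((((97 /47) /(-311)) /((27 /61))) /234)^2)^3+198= 122826591875568887956302310627349817065537275640857 /620336322603883272506577326184014078481628577856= 198.00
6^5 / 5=7776 / 5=1555.20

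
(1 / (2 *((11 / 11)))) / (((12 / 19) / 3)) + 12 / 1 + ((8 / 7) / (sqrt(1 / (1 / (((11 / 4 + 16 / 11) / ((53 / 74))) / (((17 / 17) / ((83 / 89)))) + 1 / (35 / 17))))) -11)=8 *sqrt(78630691455470) / 151542181 + 27 / 8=3.84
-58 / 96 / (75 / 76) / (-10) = 551 / 9000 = 0.06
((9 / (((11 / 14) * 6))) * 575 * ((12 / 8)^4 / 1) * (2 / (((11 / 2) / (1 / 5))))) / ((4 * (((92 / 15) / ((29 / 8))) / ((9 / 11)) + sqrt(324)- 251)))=-109404675 / 250047952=-0.44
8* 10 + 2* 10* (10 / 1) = 280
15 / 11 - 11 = -106 / 11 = -9.64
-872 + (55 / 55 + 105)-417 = -1183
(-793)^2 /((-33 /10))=-190560.30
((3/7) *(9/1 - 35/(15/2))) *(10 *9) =1170/7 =167.14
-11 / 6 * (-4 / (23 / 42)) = 308 / 23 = 13.39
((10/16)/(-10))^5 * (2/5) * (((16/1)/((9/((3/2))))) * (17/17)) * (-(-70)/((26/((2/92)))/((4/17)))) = -7/499679232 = -0.00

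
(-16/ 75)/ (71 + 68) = -16/ 10425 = -0.00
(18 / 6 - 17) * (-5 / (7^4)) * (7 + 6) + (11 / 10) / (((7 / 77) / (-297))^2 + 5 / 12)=92103371144 / 30507824585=3.02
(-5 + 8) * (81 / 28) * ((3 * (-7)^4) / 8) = 250047 / 32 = 7813.97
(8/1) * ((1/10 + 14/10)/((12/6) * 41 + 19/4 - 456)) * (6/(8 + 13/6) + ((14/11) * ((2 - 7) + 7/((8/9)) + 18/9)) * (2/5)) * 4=-1978848/4955335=-0.40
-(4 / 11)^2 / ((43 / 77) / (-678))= 75936 / 473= 160.54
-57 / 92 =-0.62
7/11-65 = -708/11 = -64.36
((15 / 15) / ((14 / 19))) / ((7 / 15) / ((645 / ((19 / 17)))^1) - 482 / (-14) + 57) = 0.01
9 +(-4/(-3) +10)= 61/3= 20.33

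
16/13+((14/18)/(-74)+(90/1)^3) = 6311692565/8658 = 729001.22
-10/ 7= -1.43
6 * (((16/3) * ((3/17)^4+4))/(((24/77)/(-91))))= -9365976620/250563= -37379.73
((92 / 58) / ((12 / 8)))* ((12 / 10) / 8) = 23 / 145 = 0.16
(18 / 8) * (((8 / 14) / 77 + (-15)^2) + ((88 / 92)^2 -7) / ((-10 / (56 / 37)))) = 2898863631 / 5702620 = 508.34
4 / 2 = 2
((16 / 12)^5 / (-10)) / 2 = -256 / 1215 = -0.21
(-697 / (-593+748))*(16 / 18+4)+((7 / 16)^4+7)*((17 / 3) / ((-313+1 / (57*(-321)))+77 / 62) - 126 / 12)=-1241538787999294609 / 12933125141299200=-96.00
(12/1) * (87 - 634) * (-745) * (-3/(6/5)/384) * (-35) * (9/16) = 641836125/1024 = 626793.09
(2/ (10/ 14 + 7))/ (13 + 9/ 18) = 14/ 729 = 0.02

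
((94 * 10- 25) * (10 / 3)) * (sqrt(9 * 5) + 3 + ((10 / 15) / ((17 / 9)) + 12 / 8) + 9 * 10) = 9150 * sqrt(5) + 4918125 / 17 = 309761.49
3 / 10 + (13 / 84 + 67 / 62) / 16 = 78581 / 208320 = 0.38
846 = 846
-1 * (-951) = 951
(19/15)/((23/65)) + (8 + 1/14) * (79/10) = 650543/9660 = 67.34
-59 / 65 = -0.91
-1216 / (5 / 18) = -21888 / 5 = -4377.60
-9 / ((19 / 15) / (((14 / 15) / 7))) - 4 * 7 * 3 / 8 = -435 / 38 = -11.45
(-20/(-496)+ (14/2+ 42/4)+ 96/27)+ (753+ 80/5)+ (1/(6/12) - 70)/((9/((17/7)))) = 6028885/7812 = 771.75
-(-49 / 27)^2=-2401 / 729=-3.29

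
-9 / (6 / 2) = -3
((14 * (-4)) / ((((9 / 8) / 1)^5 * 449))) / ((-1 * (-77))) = -0.00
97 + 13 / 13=98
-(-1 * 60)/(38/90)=2700/19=142.11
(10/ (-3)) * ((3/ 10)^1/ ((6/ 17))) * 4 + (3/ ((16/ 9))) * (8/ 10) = -599/ 60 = -9.98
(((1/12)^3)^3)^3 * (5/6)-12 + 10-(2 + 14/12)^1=-4258487110991240738540196200443/824223311804756271975521845248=-5.17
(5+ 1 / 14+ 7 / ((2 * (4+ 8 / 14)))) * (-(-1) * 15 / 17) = 39225 / 7616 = 5.15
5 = 5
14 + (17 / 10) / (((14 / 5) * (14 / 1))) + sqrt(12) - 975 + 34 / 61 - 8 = -964.94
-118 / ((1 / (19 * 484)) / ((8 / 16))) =-542564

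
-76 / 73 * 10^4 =-760000 / 73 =-10410.96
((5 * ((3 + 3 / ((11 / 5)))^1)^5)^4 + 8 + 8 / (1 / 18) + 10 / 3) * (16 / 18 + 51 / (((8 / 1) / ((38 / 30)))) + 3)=17020444417464893566963146603287906768731 / 363284997263582404968540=46851492755467863.24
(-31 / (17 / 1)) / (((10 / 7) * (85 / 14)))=-1519 / 7225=-0.21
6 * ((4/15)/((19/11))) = 88/95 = 0.93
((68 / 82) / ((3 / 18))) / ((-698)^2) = 51 / 4993841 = 0.00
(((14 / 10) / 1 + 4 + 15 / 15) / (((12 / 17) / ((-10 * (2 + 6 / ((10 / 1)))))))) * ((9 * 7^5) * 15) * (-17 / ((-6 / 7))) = -10608175032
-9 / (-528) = 3 / 176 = 0.02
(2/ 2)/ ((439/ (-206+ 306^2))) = 93430/ 439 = 212.82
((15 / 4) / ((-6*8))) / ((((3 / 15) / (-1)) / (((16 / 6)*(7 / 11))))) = 175 / 264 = 0.66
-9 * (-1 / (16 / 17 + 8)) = 1.01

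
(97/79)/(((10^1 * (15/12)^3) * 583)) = 3104/28785625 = 0.00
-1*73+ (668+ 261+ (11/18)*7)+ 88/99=5167/6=861.17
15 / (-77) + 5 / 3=340 / 231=1.47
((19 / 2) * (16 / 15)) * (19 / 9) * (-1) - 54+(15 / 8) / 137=-11153063 / 147960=-75.38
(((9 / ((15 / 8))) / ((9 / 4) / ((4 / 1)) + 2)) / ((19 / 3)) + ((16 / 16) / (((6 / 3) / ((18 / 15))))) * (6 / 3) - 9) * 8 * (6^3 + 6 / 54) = -30320216 / 2337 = -12973.99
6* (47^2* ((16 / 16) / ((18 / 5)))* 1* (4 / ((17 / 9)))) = 7796.47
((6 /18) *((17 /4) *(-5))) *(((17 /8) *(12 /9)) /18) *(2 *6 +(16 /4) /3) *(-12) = 14450 /81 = 178.40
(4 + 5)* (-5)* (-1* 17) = 765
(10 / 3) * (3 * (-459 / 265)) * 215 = -197370 / 53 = -3723.96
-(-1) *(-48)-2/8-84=-529/4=-132.25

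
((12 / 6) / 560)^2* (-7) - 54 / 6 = -100801 / 11200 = -9.00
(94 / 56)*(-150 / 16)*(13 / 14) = -45825 / 3136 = -14.61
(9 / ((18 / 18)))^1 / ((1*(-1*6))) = -3 / 2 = -1.50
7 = 7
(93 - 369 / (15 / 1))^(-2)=25 / 116964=0.00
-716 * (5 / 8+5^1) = -8055 / 2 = -4027.50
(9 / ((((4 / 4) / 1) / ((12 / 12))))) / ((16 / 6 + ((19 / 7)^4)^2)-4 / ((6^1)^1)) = 5764801 / 1888343627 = 0.00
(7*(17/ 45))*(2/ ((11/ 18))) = 476/ 55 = 8.65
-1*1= -1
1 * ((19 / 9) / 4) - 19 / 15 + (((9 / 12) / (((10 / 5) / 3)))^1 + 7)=2659 / 360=7.39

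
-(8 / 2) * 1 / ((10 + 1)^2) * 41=-164 / 121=-1.36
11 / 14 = 0.79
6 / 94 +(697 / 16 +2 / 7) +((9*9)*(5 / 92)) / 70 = 5324133 / 121072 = 43.97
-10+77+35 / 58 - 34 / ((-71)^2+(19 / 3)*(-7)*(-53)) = 10866312 / 160747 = 67.60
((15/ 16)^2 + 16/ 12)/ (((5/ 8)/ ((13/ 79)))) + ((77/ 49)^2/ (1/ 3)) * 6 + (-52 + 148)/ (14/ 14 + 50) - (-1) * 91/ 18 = 4924723813/ 94762080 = 51.97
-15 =-15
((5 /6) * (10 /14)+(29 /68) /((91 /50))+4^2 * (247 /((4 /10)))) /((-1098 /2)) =-6550990 /363987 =-18.00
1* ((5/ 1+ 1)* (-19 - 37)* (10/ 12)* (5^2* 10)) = -70000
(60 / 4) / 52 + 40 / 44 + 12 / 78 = 1.35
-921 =-921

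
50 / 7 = 7.14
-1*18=-18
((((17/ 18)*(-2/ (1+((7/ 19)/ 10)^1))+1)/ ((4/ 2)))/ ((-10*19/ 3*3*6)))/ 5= 0.00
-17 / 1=-17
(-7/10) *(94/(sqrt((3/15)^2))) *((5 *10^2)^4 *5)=-102812500000000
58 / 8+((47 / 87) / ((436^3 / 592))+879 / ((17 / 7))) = 1414259097239 / 3830695782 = 369.19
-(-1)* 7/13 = 7/13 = 0.54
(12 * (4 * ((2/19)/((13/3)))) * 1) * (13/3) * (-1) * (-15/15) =96/19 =5.05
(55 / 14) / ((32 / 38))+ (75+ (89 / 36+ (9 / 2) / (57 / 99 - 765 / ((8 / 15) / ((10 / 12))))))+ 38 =152778163721 / 1271735136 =120.13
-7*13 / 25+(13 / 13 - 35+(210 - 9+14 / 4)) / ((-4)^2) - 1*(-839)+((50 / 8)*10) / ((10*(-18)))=6088817 / 7200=845.67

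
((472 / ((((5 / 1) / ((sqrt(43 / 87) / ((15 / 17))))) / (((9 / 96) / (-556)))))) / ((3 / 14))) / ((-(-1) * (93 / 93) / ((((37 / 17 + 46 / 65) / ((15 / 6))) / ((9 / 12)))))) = -1316231 * sqrt(3741) / 884300625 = -0.09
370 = 370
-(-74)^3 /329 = 405224 /329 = 1231.68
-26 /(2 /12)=-156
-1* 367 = -367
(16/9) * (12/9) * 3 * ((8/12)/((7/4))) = 512/189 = 2.71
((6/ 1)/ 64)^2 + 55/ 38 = 28331/ 19456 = 1.46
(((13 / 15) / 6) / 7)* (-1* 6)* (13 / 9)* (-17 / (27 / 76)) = 8.56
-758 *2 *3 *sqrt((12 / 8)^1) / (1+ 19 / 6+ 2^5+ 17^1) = -13644 *sqrt(6) / 319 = -104.77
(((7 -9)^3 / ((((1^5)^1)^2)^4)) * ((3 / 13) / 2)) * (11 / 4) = -33 / 13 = -2.54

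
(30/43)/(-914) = -0.00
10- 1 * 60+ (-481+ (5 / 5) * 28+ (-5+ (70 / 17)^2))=-141912 / 289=-491.04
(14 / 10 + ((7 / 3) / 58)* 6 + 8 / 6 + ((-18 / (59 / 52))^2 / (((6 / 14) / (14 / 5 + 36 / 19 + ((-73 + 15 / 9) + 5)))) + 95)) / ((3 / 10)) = -2077193658382 / 17262279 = -120331.37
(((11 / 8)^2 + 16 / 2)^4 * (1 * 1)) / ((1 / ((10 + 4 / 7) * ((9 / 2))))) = 53463707682093 / 117440512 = 455240.76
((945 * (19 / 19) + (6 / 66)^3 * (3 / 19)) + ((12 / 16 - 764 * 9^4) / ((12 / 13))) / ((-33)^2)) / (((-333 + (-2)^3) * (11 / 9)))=14717663155 / 1517744624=9.70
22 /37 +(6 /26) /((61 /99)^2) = 2152117 /1789801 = 1.20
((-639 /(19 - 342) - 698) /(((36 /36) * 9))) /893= -224815 /2595951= -0.09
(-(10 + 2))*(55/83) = -660/83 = -7.95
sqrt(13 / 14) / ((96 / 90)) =15* sqrt(182) / 224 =0.90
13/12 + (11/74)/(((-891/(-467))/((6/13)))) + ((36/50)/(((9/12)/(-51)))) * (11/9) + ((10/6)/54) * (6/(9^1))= -686104747/11688300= -58.70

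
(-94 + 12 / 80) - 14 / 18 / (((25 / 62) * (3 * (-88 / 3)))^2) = -1022033227 / 10890000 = -93.85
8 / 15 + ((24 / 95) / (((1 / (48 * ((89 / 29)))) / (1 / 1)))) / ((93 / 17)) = 1879624 / 256215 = 7.34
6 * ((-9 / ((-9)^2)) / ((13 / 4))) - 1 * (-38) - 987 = -949.21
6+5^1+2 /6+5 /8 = 287 /24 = 11.96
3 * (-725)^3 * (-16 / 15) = 1219450000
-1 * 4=-4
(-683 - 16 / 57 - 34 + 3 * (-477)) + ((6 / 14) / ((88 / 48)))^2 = -725999440 / 337953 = -2148.23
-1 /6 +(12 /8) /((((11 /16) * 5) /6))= 809 /330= 2.45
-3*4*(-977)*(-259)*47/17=-8395073.65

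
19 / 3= 6.33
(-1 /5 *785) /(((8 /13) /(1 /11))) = -2041 /88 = -23.19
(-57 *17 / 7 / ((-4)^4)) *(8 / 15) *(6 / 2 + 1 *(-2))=-323 / 1120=-0.29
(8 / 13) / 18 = 0.03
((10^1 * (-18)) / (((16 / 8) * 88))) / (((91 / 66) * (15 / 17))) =-153 / 182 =-0.84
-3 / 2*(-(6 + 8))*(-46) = -966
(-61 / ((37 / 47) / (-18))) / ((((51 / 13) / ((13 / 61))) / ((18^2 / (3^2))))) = 1715688 / 629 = 2727.64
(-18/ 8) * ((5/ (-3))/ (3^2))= 5/ 12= 0.42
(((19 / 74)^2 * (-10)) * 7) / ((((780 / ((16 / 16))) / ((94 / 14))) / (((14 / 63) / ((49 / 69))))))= -0.01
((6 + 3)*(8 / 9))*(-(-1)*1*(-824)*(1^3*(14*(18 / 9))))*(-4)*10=7383040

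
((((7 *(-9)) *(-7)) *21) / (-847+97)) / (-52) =3087 / 13000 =0.24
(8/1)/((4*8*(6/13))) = 13/24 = 0.54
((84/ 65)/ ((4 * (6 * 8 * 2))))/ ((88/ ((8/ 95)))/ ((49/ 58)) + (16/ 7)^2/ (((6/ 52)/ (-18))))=343/ 43001920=0.00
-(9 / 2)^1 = -9 / 2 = -4.50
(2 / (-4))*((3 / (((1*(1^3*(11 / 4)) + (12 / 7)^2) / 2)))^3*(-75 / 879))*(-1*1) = -813189888 / 16246215655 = -0.05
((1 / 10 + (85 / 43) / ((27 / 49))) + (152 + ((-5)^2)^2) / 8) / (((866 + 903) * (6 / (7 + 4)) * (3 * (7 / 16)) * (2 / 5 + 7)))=51499019 / 4787428779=0.01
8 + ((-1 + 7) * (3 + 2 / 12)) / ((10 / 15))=73 / 2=36.50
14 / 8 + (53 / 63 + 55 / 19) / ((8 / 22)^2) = 143657 / 4788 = 30.00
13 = 13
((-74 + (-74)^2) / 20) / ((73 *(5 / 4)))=74 / 25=2.96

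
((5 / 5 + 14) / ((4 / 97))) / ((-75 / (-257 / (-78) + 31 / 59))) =-1705357 / 92040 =-18.53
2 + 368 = 370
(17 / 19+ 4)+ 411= 415.89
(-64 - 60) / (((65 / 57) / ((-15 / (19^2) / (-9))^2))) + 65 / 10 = 3476273 / 535002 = 6.50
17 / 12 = 1.42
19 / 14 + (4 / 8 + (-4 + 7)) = 34 / 7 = 4.86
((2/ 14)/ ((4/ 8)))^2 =4/ 49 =0.08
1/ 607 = 0.00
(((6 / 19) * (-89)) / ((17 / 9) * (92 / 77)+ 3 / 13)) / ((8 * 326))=-2405403 / 555254936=-0.00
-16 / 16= -1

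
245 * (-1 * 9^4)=-1607445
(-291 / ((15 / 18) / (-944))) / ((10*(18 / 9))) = 412056 / 25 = 16482.24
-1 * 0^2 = 0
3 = 3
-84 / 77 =-12 / 11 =-1.09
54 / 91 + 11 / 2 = 1109 / 182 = 6.09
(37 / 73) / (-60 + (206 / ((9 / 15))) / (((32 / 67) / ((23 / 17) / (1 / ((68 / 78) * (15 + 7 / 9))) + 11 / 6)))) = 33696 / 972990355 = 0.00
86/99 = 0.87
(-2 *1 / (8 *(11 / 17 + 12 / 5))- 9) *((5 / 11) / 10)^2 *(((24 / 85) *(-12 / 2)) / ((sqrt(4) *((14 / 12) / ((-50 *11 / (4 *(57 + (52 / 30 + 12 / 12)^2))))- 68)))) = -285798375 / 1232527052372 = -0.00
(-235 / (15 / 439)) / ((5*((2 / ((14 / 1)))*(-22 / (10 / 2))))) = 144431 / 66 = 2188.35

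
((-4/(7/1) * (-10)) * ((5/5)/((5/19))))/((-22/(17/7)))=-1292/539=-2.40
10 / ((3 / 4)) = 40 / 3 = 13.33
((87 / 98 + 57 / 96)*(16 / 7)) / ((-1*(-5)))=2323 / 3430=0.68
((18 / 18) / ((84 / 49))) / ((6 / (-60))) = -35 / 6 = -5.83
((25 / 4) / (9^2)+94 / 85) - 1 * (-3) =4.18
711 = 711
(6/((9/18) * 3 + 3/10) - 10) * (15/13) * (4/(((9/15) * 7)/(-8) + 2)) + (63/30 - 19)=-289623/7670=-37.76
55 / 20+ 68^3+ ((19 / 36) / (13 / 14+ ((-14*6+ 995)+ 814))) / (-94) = 6427643087089 / 20441898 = 314434.75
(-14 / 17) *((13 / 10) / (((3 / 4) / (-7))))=2548 / 255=9.99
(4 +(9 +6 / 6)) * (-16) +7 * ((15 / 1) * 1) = -119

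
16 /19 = 0.84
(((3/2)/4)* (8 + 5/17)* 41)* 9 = 156087/136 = 1147.70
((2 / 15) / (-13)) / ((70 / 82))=-82 / 6825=-0.01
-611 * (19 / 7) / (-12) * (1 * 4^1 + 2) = 11609 / 14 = 829.21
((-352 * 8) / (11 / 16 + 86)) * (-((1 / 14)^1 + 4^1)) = 67584 / 511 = 132.26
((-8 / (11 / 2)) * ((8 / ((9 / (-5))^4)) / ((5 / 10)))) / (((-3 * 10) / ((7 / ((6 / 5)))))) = 280000 / 649539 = 0.43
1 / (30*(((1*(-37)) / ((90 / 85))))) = -3 / 3145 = -0.00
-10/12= -5/6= -0.83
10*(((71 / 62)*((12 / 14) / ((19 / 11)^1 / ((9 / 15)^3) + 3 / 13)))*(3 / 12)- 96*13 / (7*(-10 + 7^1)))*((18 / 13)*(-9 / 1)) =-51074853345 / 6893222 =-7409.43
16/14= 8/7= 1.14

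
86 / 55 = 1.56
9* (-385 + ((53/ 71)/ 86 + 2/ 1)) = -21046905/ 6106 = -3446.92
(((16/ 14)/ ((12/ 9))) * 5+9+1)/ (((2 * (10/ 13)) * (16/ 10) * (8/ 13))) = 4225/ 448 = 9.43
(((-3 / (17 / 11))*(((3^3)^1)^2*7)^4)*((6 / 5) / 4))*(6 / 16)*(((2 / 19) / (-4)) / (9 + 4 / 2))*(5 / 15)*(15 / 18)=2034339951272643 / 20672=98410407859.55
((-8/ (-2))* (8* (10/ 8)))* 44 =1760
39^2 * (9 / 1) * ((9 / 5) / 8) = 123201 / 40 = 3080.02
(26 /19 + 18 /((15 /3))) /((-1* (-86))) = 236 /4085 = 0.06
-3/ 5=-0.60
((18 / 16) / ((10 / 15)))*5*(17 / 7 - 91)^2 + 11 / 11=3243424 / 49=66192.33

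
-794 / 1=-794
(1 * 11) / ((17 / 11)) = 121 / 17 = 7.12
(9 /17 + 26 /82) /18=295 /6273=0.05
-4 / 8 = -1 / 2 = -0.50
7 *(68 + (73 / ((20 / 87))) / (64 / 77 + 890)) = 656438069 / 1371880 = 478.50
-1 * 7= -7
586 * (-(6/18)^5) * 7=-4102/243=-16.88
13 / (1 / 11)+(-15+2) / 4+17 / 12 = 847 / 6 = 141.17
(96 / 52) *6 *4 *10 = 5760 / 13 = 443.08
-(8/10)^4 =-256/625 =-0.41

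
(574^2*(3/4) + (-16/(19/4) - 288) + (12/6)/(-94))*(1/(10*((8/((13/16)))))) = 2506.72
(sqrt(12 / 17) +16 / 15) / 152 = sqrt(51) / 1292 +2 / 285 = 0.01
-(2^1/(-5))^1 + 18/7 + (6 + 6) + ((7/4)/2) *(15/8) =37211/2240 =16.61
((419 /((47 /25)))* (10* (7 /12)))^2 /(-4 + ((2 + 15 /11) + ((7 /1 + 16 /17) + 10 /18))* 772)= 5027079509375 /27220464352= 184.68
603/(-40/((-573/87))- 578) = -1.05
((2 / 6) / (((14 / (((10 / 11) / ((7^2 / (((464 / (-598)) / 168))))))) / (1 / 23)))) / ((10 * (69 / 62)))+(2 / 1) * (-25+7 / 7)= -5413980749075 / 112791265587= -48.00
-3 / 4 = -0.75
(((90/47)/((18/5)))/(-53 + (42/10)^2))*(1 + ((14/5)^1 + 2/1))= -3625/41548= -0.09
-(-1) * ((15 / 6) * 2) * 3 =15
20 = 20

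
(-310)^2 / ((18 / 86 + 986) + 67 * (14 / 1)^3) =4132300 / 7947871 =0.52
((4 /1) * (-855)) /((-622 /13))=22230 /311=71.48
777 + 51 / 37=28800 / 37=778.38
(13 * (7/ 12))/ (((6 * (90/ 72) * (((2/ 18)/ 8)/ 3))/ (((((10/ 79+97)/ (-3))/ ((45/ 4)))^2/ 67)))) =342887586496/ 12701215125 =27.00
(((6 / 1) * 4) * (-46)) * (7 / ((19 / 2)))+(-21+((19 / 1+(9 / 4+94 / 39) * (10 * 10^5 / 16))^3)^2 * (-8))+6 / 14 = -2286852870508693096385359887858080973545636432 / 467992920213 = -4886511679424265881347075000000000.00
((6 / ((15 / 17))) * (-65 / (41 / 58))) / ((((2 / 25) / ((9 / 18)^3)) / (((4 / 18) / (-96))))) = 160225 / 70848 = 2.26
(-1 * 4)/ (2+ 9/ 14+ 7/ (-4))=-112/ 25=-4.48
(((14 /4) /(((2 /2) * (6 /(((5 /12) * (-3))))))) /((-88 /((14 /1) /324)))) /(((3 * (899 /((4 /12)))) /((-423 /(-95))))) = 2303 /11688323328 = 0.00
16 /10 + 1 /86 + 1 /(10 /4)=173 /86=2.01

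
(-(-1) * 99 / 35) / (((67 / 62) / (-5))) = -6138 / 469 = -13.09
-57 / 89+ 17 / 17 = 0.36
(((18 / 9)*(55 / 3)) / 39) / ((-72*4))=-55 / 16848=-0.00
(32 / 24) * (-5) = -20 / 3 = -6.67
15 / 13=1.15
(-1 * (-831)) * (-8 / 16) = -831 / 2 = -415.50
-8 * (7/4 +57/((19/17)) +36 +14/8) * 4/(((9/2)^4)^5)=-3036676096/12157665459056928801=-0.00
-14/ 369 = -0.04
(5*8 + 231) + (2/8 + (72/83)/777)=23324341/85988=271.25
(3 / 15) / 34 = 1 / 170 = 0.01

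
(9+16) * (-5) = -125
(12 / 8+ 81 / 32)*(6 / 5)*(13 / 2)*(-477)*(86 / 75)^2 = -493022907 / 25000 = -19720.92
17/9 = 1.89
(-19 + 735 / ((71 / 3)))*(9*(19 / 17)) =146376 / 1207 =121.27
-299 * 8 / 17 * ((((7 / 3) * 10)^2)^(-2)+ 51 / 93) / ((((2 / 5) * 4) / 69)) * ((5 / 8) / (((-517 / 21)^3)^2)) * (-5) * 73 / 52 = 1689145841580446781 / 25762846095080104609280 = 0.00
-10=-10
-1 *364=-364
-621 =-621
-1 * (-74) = 74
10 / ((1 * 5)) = 2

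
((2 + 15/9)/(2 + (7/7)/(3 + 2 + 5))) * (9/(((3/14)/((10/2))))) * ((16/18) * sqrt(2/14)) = 8800 * sqrt(7)/189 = 123.19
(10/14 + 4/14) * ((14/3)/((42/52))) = 52/9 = 5.78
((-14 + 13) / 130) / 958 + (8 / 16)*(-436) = -27149721 / 124540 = -218.00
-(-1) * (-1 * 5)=-5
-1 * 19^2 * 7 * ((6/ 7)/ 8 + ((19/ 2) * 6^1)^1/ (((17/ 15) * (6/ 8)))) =-11541531/ 68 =-169728.40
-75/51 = -25/17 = -1.47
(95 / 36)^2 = 9025 / 1296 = 6.96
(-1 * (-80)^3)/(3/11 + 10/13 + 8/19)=55644160/159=349963.27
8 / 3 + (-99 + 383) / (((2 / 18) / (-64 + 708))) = 4938200 / 3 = 1646066.67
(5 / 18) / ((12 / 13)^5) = 1856465 / 4478976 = 0.41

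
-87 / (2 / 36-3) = 29.55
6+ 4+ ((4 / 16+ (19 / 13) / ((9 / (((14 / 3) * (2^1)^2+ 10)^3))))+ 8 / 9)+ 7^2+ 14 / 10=245589307 / 63180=3887.14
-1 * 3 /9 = -1 /3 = -0.33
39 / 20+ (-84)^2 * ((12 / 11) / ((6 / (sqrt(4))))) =564909 / 220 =2567.77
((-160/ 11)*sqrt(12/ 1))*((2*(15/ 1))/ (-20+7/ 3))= 28800*sqrt(3)/ 583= 85.56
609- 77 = 532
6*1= 6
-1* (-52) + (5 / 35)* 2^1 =366 / 7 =52.29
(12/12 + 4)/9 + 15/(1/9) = 1220/9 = 135.56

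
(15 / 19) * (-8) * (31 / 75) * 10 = -496 / 19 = -26.11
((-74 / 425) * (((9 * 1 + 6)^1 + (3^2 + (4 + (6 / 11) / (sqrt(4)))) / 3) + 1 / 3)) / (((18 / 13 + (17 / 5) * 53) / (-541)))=9171032 / 894795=10.25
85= 85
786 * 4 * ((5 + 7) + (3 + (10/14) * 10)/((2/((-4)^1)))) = -182352/7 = -26050.29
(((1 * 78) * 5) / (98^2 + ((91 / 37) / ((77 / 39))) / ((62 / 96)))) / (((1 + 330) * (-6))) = -820105 / 40116539324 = -0.00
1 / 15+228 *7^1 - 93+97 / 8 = 181823 / 120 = 1515.19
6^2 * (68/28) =612/7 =87.43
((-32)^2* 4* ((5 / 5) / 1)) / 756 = 1024 / 189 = 5.42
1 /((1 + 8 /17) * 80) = 17 /2000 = 0.01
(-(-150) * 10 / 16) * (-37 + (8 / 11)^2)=-1654875 / 484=-3419.16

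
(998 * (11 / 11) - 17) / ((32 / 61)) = 1870.03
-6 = -6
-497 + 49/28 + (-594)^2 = 352340.75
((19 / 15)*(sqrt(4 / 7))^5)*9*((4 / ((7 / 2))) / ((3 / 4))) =19456*sqrt(7) / 12005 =4.29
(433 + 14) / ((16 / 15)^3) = 1508625 / 4096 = 368.32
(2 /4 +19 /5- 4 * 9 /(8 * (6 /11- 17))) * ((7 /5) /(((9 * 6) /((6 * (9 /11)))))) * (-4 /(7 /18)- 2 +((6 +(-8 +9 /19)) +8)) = -3199447 /945725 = -3.38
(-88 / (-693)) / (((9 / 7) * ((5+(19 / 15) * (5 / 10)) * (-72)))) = -10 / 41067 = -0.00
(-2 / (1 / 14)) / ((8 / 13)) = -91 / 2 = -45.50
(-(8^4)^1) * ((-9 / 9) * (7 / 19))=28672 / 19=1509.05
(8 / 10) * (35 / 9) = 28 / 9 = 3.11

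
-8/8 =-1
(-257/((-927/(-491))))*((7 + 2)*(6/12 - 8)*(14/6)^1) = 4416545/206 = 21439.54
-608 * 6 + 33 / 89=-3647.63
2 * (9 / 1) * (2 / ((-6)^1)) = -6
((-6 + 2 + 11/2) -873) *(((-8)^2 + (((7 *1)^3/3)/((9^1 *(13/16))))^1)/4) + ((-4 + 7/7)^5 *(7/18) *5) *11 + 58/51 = -89691607/3978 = -22546.91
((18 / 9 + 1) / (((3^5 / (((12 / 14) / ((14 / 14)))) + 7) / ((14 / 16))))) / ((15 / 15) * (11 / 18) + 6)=27 / 19754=0.00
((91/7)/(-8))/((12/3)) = -13/32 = -0.41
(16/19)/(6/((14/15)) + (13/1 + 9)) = 112/3781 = 0.03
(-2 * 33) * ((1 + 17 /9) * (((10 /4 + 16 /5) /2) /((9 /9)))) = -2717 /5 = -543.40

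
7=7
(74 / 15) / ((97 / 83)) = 6142 / 1455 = 4.22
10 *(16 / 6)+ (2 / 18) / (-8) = 1919 / 72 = 26.65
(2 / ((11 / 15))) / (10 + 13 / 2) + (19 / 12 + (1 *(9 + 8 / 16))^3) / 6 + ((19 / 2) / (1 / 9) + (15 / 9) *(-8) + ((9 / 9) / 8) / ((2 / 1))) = 469477 / 2178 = 215.55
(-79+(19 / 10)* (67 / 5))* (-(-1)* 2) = -2677 / 25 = -107.08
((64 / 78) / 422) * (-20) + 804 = 6615796 / 8229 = 803.96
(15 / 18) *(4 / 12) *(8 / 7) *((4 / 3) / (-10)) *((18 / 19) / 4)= -4 / 399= -0.01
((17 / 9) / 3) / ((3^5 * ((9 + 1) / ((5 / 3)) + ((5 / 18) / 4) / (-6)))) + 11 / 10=6917771 / 6286410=1.10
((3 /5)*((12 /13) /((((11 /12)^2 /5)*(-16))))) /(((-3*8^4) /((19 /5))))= 513 /8053760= 0.00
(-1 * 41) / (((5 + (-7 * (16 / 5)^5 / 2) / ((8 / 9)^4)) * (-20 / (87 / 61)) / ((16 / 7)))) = -8917500 / 2503514237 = -0.00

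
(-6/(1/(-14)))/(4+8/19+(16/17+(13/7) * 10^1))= 31654/9019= 3.51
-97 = -97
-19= -19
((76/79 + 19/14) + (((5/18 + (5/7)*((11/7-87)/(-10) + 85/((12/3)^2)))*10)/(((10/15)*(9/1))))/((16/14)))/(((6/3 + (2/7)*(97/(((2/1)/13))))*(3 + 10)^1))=6557953/905074560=0.01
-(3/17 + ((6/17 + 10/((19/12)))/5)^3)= -10737292389/4212283375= -2.55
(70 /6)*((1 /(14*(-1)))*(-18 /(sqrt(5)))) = 3*sqrt(5) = 6.71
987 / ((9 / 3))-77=252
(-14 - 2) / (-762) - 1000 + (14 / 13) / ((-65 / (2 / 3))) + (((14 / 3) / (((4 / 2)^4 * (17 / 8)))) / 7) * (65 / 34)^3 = -215081734567853 / 215113346760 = -999.85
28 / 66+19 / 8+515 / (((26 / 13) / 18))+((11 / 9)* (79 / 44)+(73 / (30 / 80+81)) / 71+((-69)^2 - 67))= 113896756037 / 12202344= 9334.01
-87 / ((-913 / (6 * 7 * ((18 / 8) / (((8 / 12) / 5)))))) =246645 / 3652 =67.54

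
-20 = -20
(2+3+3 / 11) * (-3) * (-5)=870 / 11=79.09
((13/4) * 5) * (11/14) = 715/56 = 12.77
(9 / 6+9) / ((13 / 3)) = 63 / 26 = 2.42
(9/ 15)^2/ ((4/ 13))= 117/ 100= 1.17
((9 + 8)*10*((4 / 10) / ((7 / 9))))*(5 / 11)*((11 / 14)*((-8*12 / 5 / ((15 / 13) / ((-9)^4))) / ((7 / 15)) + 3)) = -2505535038 / 343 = -7304766.87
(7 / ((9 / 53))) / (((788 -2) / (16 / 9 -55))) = -177709 / 63666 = -2.79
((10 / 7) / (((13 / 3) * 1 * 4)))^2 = 225 / 33124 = 0.01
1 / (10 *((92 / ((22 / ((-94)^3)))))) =-11 / 382068640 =-0.00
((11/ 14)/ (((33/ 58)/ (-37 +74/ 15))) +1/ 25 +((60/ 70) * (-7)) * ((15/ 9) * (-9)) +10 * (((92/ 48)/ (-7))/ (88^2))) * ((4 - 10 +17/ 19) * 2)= -108269514223/ 231739200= -467.20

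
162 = 162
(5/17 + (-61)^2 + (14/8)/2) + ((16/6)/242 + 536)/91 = 2392608841/641784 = 3728.06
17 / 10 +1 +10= 127 / 10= 12.70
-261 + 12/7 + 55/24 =-256.99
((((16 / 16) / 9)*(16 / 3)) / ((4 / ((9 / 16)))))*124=31 / 3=10.33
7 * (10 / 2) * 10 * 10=3500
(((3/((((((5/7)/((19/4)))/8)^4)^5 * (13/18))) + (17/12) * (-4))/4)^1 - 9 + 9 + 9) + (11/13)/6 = 509504175109452271717924330091253400220218609513637/14877319335937500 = 34247041661510834953134250000000000.00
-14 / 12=-7 / 6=-1.17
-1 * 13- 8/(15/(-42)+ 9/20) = -1289/13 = -99.15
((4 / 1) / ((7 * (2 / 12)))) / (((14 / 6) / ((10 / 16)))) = 45 / 49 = 0.92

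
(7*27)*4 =756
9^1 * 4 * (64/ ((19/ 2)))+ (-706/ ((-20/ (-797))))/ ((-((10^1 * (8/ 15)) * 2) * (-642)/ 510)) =-241063845/ 130112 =-1852.74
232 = 232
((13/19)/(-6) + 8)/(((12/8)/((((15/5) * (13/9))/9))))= 2.53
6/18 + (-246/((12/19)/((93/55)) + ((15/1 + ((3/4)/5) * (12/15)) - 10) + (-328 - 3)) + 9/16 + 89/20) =6.10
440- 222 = 218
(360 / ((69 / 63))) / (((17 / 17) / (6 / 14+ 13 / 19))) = 159840 / 437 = 365.77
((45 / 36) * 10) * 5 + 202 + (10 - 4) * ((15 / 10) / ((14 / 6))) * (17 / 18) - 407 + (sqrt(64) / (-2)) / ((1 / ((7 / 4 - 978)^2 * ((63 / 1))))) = -6724823913 / 28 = -240172282.61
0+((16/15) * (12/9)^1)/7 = 64/315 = 0.20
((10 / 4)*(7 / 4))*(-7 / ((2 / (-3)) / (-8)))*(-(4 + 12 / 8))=8085 / 4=2021.25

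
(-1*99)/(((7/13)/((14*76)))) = -195624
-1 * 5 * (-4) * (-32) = -640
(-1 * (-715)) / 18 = 39.72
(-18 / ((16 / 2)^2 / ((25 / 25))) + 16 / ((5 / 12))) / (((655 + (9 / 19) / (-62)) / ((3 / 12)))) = 0.01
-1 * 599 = -599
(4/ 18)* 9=2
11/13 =0.85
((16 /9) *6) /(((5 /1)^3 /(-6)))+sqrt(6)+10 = sqrt(6)+1186 /125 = 11.94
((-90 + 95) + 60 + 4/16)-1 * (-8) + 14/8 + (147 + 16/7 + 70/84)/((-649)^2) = 75.00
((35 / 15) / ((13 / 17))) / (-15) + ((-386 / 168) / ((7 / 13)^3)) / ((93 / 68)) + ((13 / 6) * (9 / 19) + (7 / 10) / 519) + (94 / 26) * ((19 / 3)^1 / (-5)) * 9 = -813444710436 / 15902555305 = -51.15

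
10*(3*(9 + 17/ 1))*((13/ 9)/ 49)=3380/ 147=22.99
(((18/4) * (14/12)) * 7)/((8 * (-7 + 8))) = 147/32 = 4.59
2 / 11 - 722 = -7940 / 11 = -721.82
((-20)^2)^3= 64000000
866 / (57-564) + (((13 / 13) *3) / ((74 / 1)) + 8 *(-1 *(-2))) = 537725 / 37518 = 14.33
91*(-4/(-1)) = 364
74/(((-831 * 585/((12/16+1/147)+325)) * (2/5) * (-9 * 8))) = 7087165/4116202272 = 0.00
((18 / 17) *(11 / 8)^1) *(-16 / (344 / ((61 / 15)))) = -2013 / 7310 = -0.28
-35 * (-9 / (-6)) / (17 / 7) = -735 / 34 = -21.62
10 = 10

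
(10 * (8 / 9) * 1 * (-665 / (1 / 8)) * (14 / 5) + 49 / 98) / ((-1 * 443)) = 2383351 / 7974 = 298.89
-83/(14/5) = -415/14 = -29.64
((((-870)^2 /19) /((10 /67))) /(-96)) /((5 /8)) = -169041 /38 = -4448.45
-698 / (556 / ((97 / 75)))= -33853 / 20850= -1.62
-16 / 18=-8 / 9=-0.89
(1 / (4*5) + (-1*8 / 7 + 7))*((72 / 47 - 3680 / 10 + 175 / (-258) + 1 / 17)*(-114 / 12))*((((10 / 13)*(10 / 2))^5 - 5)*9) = 31659991103042985357 / 204104217616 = 155116790.20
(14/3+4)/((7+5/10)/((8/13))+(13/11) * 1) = 352/543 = 0.65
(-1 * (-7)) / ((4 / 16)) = 28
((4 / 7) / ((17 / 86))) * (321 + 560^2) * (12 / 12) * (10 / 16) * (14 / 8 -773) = -208215951275 / 476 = -437428469.07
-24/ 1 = -24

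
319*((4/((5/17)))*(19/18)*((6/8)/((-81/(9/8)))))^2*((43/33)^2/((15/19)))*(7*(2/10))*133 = 2856.53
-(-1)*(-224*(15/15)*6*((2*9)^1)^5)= -2539579392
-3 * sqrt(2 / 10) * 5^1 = -3 * sqrt(5) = -6.71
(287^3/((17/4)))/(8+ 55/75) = 1418394180/2227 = 636908.03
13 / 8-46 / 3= -329 / 24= -13.71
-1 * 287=-287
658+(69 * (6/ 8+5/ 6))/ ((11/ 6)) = 717.59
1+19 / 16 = 35 / 16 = 2.19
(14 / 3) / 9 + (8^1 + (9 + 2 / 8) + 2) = 2135 / 108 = 19.77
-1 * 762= -762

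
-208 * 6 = -1248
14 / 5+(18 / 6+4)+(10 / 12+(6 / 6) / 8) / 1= 1291 / 120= 10.76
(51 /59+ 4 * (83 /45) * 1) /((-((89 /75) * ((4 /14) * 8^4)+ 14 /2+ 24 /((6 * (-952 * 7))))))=-182285390 /30868360863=-0.01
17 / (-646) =-1 / 38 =-0.03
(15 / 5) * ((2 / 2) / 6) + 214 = 429 / 2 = 214.50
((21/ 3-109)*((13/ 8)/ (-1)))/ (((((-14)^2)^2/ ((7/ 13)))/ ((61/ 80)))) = 3111/ 1756160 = 0.00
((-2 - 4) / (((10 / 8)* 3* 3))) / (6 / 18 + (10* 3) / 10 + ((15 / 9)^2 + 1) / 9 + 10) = -108 / 2785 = -0.04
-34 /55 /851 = -34 /46805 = -0.00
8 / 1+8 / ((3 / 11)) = 112 / 3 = 37.33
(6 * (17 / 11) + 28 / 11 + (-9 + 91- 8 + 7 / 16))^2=230462761 / 30976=7440.04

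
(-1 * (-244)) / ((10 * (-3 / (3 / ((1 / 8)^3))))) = -62464 / 5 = -12492.80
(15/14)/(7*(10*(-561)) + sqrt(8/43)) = -1809225/66311714692 - 15*sqrt(86)/464182002844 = -0.00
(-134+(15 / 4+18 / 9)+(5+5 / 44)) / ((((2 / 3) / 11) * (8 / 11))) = -89397 / 32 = -2793.66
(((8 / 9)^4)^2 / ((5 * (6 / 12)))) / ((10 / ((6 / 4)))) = 8388608 / 358722675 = 0.02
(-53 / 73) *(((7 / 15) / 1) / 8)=-371 / 8760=-0.04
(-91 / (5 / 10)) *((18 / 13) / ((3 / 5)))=-420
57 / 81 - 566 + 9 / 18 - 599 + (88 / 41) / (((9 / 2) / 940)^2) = 614324465 / 6642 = 92490.89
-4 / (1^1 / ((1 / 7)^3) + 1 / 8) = -32 / 2745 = -0.01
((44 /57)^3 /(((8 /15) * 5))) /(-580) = -2662 /8950995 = -0.00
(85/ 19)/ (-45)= -17/ 171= -0.10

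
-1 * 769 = -769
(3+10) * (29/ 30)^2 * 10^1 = 121.48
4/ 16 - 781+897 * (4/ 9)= -382.08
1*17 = 17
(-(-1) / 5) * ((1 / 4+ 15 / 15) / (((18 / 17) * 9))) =17 / 648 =0.03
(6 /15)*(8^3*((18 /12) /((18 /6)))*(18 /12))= 768 /5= 153.60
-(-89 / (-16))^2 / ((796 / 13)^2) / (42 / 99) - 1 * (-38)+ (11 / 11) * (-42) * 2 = -104504643641 / 2270879744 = -46.02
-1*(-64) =64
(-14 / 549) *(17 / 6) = -119 / 1647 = -0.07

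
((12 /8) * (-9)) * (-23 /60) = 207 /40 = 5.18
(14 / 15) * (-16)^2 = 238.93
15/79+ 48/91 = 5157/7189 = 0.72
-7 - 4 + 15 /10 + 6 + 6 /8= -11 /4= -2.75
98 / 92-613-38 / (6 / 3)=-29023 / 46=-630.93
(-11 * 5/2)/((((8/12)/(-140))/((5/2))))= 28875/2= 14437.50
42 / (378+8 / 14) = 147 / 1325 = 0.11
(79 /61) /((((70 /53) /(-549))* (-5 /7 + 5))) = -12561 /100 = -125.61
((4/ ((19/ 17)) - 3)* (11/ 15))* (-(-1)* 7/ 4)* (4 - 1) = 847/ 380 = 2.23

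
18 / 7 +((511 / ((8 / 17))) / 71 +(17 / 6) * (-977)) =-2750.30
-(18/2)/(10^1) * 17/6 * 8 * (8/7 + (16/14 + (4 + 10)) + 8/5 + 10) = -99552/175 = -568.87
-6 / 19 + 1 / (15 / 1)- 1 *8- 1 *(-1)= -2066 / 285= -7.25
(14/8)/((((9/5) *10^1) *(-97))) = -7/6984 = -0.00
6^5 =7776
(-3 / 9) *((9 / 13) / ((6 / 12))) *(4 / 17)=-24 / 221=-0.11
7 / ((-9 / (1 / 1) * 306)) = -7 / 2754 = -0.00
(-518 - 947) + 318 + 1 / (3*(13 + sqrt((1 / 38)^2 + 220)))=-19494709 / 16995 + 38*sqrt(317681) / 220935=-1146.99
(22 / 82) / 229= 11 / 9389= 0.00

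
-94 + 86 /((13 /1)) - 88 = -2280 /13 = -175.38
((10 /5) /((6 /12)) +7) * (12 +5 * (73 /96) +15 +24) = 57871 /96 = 602.82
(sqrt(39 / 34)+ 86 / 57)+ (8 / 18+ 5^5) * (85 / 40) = sqrt(1326) / 34+ 9087731 / 1368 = 6644.15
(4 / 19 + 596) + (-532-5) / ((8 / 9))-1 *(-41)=5029 / 152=33.09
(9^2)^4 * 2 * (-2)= -172186884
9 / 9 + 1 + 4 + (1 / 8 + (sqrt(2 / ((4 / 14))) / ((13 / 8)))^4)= 3005121 / 228488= 13.15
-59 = -59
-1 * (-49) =49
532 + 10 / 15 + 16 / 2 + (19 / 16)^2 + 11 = 424763 / 768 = 553.08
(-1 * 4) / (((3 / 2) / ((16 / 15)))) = -128 / 45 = -2.84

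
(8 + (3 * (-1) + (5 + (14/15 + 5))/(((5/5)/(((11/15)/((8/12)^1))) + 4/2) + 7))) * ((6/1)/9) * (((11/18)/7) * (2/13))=219538/4017195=0.05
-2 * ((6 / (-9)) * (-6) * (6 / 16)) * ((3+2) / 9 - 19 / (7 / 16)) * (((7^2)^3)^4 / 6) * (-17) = -1256690771614495435721531 / 18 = -69816153978583079762307.28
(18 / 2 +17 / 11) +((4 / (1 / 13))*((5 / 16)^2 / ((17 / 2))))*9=95279 / 5984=15.92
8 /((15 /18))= 48 /5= 9.60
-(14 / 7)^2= -4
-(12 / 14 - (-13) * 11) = -1007 / 7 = -143.86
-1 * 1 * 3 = -3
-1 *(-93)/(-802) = -0.12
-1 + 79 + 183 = 261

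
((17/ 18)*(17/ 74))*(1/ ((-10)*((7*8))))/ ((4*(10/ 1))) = -289/ 29836800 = -0.00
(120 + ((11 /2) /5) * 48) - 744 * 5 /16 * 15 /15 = -597 /10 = -59.70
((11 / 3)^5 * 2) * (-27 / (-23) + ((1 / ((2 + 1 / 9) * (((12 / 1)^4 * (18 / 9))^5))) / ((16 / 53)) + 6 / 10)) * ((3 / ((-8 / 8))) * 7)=-49378.60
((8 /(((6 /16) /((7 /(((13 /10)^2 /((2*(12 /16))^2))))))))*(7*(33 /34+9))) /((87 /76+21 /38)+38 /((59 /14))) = 178760937600 /138027539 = 1295.11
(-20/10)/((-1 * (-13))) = -2/13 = -0.15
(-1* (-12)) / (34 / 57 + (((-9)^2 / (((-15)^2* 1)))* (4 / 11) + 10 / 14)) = 1316700 / 158189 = 8.32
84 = 84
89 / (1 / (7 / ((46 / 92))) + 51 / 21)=178 / 5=35.60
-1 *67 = -67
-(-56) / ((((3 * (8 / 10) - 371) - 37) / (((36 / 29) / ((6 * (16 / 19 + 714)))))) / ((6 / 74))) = -3990 / 1231459567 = -0.00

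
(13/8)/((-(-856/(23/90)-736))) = 299/751744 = 0.00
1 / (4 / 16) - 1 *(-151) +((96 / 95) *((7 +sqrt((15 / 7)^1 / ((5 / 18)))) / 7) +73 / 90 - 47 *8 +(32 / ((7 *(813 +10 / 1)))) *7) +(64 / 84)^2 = -3014329193 / 13791834 +288 *sqrt(42) / 4655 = -218.16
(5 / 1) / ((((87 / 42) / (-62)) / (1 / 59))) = -4340 / 1711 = -2.54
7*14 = 98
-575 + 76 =-499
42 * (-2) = -84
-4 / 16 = -1 / 4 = -0.25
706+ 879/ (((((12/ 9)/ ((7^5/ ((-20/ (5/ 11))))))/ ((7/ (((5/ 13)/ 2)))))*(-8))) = 4035610489/ 3520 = 1146480.25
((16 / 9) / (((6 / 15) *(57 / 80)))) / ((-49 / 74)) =-236800 / 25137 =-9.42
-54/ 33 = -18/ 11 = -1.64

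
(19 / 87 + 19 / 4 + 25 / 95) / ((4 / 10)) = 172955 / 13224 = 13.08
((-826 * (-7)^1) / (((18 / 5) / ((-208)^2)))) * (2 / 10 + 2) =1375838464 / 9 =152870940.44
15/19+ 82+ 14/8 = 6425/76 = 84.54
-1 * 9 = -9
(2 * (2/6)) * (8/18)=8/27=0.30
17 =17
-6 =-6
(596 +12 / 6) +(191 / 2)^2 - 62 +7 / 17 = 656653 / 68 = 9656.66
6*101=606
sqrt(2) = 1.41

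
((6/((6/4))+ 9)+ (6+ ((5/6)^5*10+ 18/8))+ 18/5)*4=561209/4860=115.48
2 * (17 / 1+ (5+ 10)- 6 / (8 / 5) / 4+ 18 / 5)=2773 / 40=69.32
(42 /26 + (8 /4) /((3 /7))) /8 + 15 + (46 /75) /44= 451857 /28600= 15.80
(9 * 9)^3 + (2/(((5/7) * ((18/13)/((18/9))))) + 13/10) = 47830171/90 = 531446.34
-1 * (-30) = 30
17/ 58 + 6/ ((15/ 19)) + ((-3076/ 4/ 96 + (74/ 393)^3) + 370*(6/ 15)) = 41651684436973/ 281640840480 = 147.89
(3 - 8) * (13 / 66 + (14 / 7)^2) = -1385 / 66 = -20.98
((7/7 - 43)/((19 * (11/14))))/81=-196/5643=-0.03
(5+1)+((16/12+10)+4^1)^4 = 55283.23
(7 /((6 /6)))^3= 343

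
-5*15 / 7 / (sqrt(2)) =-75*sqrt(2) / 14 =-7.58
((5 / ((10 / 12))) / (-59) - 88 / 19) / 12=-2653 / 6726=-0.39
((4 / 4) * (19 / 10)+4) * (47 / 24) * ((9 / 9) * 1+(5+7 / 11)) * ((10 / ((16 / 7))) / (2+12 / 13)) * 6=18421039 / 26752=688.59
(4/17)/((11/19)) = 76/187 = 0.41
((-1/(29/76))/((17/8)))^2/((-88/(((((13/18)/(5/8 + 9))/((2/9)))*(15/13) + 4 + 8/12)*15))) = -269854720/205862503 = -1.31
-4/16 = -1/4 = -0.25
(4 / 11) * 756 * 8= 24192 / 11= 2199.27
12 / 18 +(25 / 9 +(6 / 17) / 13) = 6905 / 1989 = 3.47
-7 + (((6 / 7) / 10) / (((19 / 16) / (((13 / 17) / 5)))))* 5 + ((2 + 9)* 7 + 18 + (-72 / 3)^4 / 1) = 3751723144 / 11305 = 331864.06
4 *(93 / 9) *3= 124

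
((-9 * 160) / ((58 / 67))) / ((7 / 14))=-96480 / 29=-3326.90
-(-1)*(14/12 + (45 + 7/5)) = 1427/30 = 47.57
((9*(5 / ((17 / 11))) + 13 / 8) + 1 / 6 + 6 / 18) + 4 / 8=4317 / 136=31.74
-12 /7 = -1.71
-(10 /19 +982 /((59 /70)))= -1306650 /1121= -1165.61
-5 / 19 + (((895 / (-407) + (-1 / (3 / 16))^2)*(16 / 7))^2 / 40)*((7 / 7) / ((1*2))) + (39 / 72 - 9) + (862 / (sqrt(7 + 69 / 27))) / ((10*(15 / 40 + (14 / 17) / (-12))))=18119459101313 / 499670269560 + 263772*sqrt(86) / 26875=127.28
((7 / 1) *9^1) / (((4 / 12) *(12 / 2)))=63 / 2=31.50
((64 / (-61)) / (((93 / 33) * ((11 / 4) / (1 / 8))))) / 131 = -32 / 247721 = -0.00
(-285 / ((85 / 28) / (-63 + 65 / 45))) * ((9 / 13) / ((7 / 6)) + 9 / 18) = 4189348 / 663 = 6318.78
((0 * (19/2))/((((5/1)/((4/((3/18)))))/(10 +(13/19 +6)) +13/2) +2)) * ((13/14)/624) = 0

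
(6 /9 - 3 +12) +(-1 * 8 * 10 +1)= -208 /3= -69.33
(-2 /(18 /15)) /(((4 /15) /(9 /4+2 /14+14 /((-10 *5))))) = -1479 /112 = -13.21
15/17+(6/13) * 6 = 807/221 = 3.65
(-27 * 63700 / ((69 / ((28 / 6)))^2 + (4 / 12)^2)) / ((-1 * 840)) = 3611790 / 385837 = 9.36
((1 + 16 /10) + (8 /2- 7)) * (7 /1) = -14 /5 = -2.80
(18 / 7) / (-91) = -18 / 637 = -0.03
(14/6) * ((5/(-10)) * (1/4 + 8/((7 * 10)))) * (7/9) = -0.33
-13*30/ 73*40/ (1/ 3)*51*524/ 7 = -1250683200/ 511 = -2447520.94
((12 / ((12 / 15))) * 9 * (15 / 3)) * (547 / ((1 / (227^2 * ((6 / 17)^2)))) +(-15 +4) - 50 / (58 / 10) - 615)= 19859339845800 / 8381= 2369566859.06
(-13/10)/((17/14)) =-91/85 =-1.07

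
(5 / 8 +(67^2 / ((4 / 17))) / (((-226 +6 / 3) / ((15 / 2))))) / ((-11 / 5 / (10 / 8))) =28589375 / 78848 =362.59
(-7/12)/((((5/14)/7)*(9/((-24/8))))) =343/90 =3.81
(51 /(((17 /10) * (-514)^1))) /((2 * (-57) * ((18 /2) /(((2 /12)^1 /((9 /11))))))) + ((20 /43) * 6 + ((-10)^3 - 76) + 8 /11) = -2407709848369 /2244988548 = -1072.48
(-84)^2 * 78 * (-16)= -8805888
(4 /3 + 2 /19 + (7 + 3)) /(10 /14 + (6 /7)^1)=4564 /627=7.28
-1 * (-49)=49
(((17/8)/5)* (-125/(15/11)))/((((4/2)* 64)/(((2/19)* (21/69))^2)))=-45815/146664192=-0.00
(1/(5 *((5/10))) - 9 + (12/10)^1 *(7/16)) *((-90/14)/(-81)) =-0.64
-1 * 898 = -898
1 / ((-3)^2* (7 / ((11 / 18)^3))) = 1331 / 367416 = 0.00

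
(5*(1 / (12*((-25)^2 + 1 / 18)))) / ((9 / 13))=65 / 67506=0.00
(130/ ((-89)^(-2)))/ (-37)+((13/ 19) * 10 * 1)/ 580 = -1134761979/ 40774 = -27830.53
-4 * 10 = -40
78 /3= 26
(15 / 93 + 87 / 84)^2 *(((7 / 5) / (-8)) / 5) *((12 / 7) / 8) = -3238563 / 301369600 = -0.01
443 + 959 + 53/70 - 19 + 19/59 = 5716247/4130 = 1384.08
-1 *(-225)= 225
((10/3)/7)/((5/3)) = 2/7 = 0.29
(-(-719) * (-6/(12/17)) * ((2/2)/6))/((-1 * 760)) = 1.34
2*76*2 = 304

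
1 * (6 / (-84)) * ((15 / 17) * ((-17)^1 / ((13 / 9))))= 0.74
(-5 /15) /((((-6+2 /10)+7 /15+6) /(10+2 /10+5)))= -38 /5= -7.60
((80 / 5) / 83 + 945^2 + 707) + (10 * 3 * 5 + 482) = 74232228 / 83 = 894364.19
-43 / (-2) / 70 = 43 / 140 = 0.31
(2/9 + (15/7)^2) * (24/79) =16984/11613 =1.46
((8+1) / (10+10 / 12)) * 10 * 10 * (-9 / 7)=-9720 / 91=-106.81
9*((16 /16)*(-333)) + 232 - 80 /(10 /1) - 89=-2862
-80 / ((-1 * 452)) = 20 / 113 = 0.18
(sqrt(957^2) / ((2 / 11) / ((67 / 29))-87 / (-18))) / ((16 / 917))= 9558153 / 856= 11166.07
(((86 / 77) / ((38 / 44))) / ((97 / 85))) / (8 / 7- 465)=-860 / 352013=-0.00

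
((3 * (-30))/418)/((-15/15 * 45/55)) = 5/19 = 0.26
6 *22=132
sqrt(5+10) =sqrt(15) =3.87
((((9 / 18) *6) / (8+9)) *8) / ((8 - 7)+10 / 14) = 14 / 17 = 0.82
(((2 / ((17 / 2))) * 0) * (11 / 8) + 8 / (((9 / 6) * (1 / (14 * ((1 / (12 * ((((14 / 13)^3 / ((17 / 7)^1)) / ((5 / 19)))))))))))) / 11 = 0.29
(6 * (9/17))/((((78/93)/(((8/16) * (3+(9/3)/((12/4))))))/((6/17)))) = 10044/3757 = 2.67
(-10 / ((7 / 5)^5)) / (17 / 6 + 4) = -187500 / 689087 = -0.27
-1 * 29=-29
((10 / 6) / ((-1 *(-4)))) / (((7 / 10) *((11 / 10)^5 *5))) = 250000 / 3382071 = 0.07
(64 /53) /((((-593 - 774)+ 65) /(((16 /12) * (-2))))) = 256 /103509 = 0.00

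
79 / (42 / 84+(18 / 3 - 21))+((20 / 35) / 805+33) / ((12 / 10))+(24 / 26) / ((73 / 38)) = 4193290523 / 186097002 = 22.53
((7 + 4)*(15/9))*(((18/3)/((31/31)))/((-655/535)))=-11770/131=-89.85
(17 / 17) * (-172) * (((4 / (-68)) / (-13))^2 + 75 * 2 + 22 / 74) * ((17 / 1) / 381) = -15572010712 / 13500227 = -1153.46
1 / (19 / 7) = 7 / 19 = 0.37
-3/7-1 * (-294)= 2055/7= 293.57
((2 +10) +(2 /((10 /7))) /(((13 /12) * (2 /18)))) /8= 192 /65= 2.95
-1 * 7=-7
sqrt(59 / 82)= sqrt(4838) / 82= 0.85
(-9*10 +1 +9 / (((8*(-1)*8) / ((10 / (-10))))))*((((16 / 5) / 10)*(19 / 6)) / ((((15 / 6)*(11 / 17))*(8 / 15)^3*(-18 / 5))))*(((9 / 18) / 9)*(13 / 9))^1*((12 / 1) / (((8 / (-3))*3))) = -10854415 / 884736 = -12.27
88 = 88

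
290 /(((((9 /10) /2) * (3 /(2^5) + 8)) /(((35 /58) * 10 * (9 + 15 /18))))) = 4720000 /999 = 4724.72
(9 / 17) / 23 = 9 / 391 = 0.02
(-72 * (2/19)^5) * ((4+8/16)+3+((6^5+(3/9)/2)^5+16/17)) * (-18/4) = 15034637659727148453767300/126281049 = 119056958892756334.75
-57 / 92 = -0.62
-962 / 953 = -1.01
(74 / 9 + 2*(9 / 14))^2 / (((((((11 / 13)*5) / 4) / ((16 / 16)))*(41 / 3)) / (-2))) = -37315304 / 2983365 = -12.51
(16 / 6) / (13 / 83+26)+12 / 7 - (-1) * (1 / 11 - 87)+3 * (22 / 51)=-714427562 / 8525517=-83.80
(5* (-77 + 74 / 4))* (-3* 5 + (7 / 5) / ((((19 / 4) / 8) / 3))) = 88101 / 38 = 2318.45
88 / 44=2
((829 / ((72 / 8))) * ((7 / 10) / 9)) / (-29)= -5803 / 23490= -0.25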